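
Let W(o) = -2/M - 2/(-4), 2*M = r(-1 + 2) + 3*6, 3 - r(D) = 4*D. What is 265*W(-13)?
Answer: 2385/34 ≈ 70.147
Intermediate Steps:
r(D) = 3 - 4*D
M = 17/2 (M = ((3 - 4*(-1 + 2)) + 3*6)/2 = ((3 - 4*1) + 18)/2 = ((3 - 4) + 18)/2 = (-1 + 18)/2 = (1/2)*17 = 17/2 ≈ 8.5000)
W(o) = 9/34 (W(o) = -2/17/2 - 2/(-4) = -2*2/17 - 2*(-1/4) = -4/17 + 1/2 = 9/34)
265*W(-13) = 265*(9/34) = 2385/34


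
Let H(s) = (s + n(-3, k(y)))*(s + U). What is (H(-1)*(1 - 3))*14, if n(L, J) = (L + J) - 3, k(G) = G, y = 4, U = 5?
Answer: 336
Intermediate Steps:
n(L, J) = -3 + J + L (n(L, J) = (J + L) - 3 = -3 + J + L)
H(s) = (-2 + s)*(5 + s) (H(s) = (s + (-3 + 4 - 3))*(s + 5) = (s - 2)*(5 + s) = (-2 + s)*(5 + s))
(H(-1)*(1 - 3))*14 = ((-10 + (-1)**2 + 3*(-1))*(1 - 3))*14 = ((-10 + 1 - 3)*(-2))*14 = -12*(-2)*14 = 24*14 = 336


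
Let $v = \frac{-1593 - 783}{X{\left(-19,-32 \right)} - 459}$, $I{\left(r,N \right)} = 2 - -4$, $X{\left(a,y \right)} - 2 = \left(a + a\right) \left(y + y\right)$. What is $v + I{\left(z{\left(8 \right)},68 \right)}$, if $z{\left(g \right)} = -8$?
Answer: $\frac{9474}{1975} \approx 4.797$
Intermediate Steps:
$X{\left(a,y \right)} = 2 + 4 a y$ ($X{\left(a,y \right)} = 2 + \left(a + a\right) \left(y + y\right) = 2 + 2 a 2 y = 2 + 4 a y$)
$I{\left(r,N \right)} = 6$ ($I{\left(r,N \right)} = 2 + 4 = 6$)
$v = - \frac{2376}{1975}$ ($v = \frac{-1593 - 783}{\left(2 + 4 \left(-19\right) \left(-32\right)\right) - 459} = - \frac{2376}{\left(2 + 2432\right) - 459} = - \frac{2376}{2434 - 459} = - \frac{2376}{1975} \approx -1.203$)
$v + I{\left(z{\left(8 \right)},68 \right)} = - \frac{2376}{1975} + 6 = \frac{9474}{1975}$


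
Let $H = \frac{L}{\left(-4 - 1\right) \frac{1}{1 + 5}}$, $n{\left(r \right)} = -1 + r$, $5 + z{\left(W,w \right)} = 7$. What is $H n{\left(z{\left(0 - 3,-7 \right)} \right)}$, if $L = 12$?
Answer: $- \frac{72}{5} \approx -14.4$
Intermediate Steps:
$z{\left(W,w \right)} = 2$ ($z{\left(W,w \right)} = -5 + 7 = 2$)
$H = - \frac{72}{5}$ ($H = \frac{12}{\left(-4 - 1\right) \frac{1}{1 + 5}} = \frac{12}{\left(-5\right) \frac{1}{6}} = \frac{12}{- \frac{5}{6}} = 12 \left(- \frac{6}{5}\right) = - \frac{72}{5} \approx -14.4$)
$H n{\left(z{\left(0 - 3,-7 \right)} \right)} = - \frac{72 \left(-1 + 2\right)}{5} = \left(- \frac{72}{5}\right) 1 = - \frac{72}{5}$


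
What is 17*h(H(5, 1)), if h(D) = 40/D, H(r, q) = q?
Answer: 680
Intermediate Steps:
17*h(H(5, 1)) = 17*(40/1) = 17*(40*1) = 17*40 = 680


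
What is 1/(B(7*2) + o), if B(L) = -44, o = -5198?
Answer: -1/5242 ≈ -0.00019077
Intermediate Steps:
1/(B(7*2) + o) = 1/(-44 - 5198) = 1/(-5242) = -1/5242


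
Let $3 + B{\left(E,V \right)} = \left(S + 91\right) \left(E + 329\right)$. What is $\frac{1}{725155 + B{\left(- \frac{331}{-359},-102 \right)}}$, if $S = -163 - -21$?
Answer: $\frac{359}{254289026} \approx 1.4118 \cdot 10^{-6}$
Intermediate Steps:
$S = -142$ ($S = -163 + 21 = -142$)
$B{\left(E,V \right)} = -16782 - 51 E$ ($B{\left(E,V \right)} = -3 + \left(-142 + 91\right) \left(E + 329\right) = -3 - 51 \left(329 + E\right) = -3 - \left(16779 + 51 E\right) = -16782 - 51 E$)
$\frac{1}{725155 + B{\left(- \frac{331}{-359},-102 \right)}} = \frac{1}{725155 - \left(16782 + 51 \left(- \frac{331}{-359}\right)\right)} = \frac{1}{725155 - \left(16782 + 51 \left(\left(-331\right) \left(- \frac{1}{359}\right)\right)\right)} = \frac{1}{725155 - \frac{6041619}{359}} = \frac{1}{\frac{254289026}{359}} = \frac{359}{254289026}$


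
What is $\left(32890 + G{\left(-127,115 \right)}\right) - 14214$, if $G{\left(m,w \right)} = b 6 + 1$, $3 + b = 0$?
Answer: $18659$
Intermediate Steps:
$b = -3$ ($b = -3 + 0 = -3$)
$G{\left(m,w \right)} = -17$ ($G{\left(m,w \right)} = \left(-3\right) 6 + 1 = -18 + 1 = -17$)
$\left(32890 + G{\left(-127,115 \right)}\right) - 14214 = \left(32890 - 17\right) - 14214 = 32873 - 14214 = 18659$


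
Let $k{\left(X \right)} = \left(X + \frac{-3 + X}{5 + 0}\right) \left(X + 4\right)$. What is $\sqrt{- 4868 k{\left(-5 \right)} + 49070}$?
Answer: $\frac{\sqrt{423530}}{5} \approx 130.16$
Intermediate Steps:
$k{\left(X \right)} = \left(4 + X\right) \left(- \frac{3}{5} + \frac{6 X}{5}\right)$ ($k{\left(X \right)} = \left(X + \frac{-3 + X}{5}\right) \left(4 + X\right) = \left(X + \left(-3 + X\right) \frac{1}{5}\right) \left(4 + X\right) = \left(X + \left(- \frac{3}{5} + \frac{X}{5}\right)\right) \left(4 + X\right) = \left(- \frac{3}{5} + \frac{6 X}{5}\right) \left(4 + X\right) = \left(4 + X\right) \left(- \frac{3}{5} + \frac{6 X}{5}\right)$)
$\sqrt{- 4868 k{\left(-5 \right)} + 49070} = \sqrt{- 4868 \left(- \frac{12}{5} + \frac{6 \left(-5\right)^{2}}{5} + \frac{21}{5} \left(-5\right)\right) + 49070} = \sqrt{- 4868 \left(- \frac{12}{5} + \frac{6}{5} \cdot 25 - 21\right) + 49070} = \sqrt{- 4868 \left(- \frac{12}{5} + 30 - 21\right) + 49070} = \sqrt{\left(-4868\right) \frac{33}{5} + 49070} = \sqrt{- \frac{160644}{5} + 49070} = \sqrt{\frac{84706}{5}} = \frac{\sqrt{423530}}{5}$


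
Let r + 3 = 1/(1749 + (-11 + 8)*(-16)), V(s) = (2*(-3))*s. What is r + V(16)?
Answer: -177902/1797 ≈ -98.999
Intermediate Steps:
V(s) = -6*s
r = -5390/1797 (r = -3 + 1/(1749 + (-11 + 8)*(-16)) = -3 + 1/(1749 - 3*(-16)) = -3 + 1/(1749 + 48) = -3 + 1/1797 = -5390/1797 ≈ -2.9994)
r + V(16) = -5390/1797 - 6*16 = -5390/1797 - 96 = -177902/1797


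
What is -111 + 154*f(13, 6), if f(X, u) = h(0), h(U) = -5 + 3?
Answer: -419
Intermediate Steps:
h(U) = -2
f(X, u) = -2
-111 + 154*f(13, 6) = -111 + 154*(-2) = -111 - 308 = -419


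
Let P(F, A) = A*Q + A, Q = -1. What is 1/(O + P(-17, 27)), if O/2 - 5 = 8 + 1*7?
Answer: 1/40 ≈ 0.025000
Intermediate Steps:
P(F, A) = 0 (P(F, A) = A*(-1) + A = -A + A = 0)
O = 40 (O = 10 + 2*(8 + 1*7) = 10 + 2*(8 + 7) = 10 + 2*15 = 10 + 30 = 40)
1/(O + P(-17, 27)) = 1/(40 + 0) = 1/40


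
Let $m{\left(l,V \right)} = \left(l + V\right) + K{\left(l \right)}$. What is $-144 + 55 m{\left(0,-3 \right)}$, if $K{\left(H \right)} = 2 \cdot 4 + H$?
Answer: $131$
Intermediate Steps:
$K{\left(H \right)} = 8 + H$
$m{\left(l,V \right)} = 8 + V + 2 l$ ($m{\left(l,V \right)} = \left(l + V\right) + \left(8 + l\right) = \left(V + l\right) + \left(8 + l\right) = 8 + V + 2 l$)
$-144 + 55 m{\left(0,-3 \right)} = -144 + 55 \left(8 - 3 + 2 \cdot 0\right) = -144 + 55 \left(8 - 3 + 0\right) = -144 + 55 \cdot 5 = -144 + 275 = 131$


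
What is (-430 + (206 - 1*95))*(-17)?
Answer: 5423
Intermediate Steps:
(-430 + (206 - 1*95))*(-17) = (-430 + (206 - 95))*(-17) = (-430 + 111)*(-17) = -319*(-17) = 5423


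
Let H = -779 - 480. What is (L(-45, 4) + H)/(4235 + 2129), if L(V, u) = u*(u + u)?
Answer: -1227/6364 ≈ -0.19280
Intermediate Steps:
L(V, u) = 2*u² (L(V, u) = u*(2*u) = 2*u²)
H = -1259
(L(-45, 4) + H)/(4235 + 2129) = (2*4² - 1259)/(4235 + 2129) = (2*16 - 1259)/6364 = (32 - 1259)*(1/6364) = -1227*1/6364 = -1227/6364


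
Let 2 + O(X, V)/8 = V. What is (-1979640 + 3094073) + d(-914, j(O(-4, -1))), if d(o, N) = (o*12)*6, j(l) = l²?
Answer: 1048625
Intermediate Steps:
O(X, V) = -16 + 8*V
d(o, N) = 72*o (d(o, N) = (12*o)*6 = 72*o)
(-1979640 + 3094073) + d(-914, j(O(-4, -1))) = (-1979640 + 3094073) + 72*(-914) = 1114433 - 65808 = 1048625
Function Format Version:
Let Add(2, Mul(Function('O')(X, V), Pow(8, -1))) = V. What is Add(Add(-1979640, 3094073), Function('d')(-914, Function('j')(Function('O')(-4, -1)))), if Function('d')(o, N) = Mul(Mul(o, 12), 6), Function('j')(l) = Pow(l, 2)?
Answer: 1048625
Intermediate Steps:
Function('O')(X, V) = Add(-16, Mul(8, V))
Function('d')(o, N) = Mul(72, o) (Function('d')(o, N) = Mul(Mul(12, o), 6) = Mul(72, o))
Add(Add(-1979640, 3094073), Function('d')(-914, Function('j')(Function('O')(-4, -1)))) = Add(Add(-1979640, 3094073), Mul(72, -914)) = Add(1114433, -65808) = 1048625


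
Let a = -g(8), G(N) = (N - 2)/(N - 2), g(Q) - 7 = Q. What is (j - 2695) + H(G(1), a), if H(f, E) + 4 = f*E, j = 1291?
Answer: -1423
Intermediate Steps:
g(Q) = 7 + Q
G(N) = 1 (G(N) = (-2 + N)/(-2 + N) = 1)
a = -15 (a = -(7 + 8) = -1*15 = -15)
H(f, E) = -4 + E*f (H(f, E) = -4 + f*E = -4 + E*f)
(j - 2695) + H(G(1), a) = (1291 - 2695) + (-4 - 15*1) = -1404 + (-4 - 15) = -1404 - 19 = -1423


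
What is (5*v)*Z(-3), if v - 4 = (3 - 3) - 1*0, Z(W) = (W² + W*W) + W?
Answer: 300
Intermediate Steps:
Z(W) = W + 2*W² (Z(W) = (W² + W²) + W = 2*W² + W = W + 2*W²)
v = 4 (v = 4 + ((3 - 3) - 1*0) = 4 + (0 + 0) = 4 + 0 = 4)
(5*v)*Z(-3) = (5*4)*(-3*(1 + 2*(-3))) = 20*(-3*(1 - 6)) = 20*(-3*(-5)) = 20*15 = 300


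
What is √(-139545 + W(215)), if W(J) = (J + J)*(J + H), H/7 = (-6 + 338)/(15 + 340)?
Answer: I*√223215551/71 ≈ 210.43*I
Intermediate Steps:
H = 2324/355 (H = 7*((-6 + 338)/(15 + 340)) = 7*(332/355) = 2324/355 ≈ 6.5465)
W(J) = 2*J*(2324/355 + J) (W(J) = (J + J)*(J + 2324/355) = (2*J)*(2324/355 + J) = 2*J*(2324/355 + J))
√(-139545 + W(215)) = √(-139545 + (2/355)*215*(2324 + 355*215)) = √(-139545 + (2/355)*215*(2324 + 76325)) = √(-139545 + (2/355)*215*78649) = √(-139545 + 6763814/71) = √(-3143881/71) = I*√223215551/71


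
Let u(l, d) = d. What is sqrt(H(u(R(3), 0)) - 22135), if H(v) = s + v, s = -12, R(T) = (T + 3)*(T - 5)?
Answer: I*sqrt(22147) ≈ 148.82*I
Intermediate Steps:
R(T) = (-5 + T)*(3 + T) (R(T) = (3 + T)*(-5 + T) = (-5 + T)*(3 + T))
H(v) = -12 + v
sqrt(H(u(R(3), 0)) - 22135) = sqrt((-12 + 0) - 22135) = sqrt(-12 - 22135) = sqrt(-22147) = I*sqrt(22147)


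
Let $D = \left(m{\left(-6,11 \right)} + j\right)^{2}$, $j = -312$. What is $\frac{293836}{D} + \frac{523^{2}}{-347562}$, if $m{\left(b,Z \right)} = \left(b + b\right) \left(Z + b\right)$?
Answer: $\frac{892697093}{668014164} \approx 1.3363$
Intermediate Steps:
$m{\left(b,Z \right)} = 2 b \left(Z + b\right)$
$D = 138384$ ($D = \left(2 \left(-6\right) \left(11 - 6\right) - 312\right)^{2} = \left(2 \left(-6\right) 5 - 312\right)^{2} = \left(-60 - 312\right)^{2} = \left(-372\right)^{2} = 138384$)
$\frac{293836}{D} + \frac{523^{2}}{-347562} = \frac{293836}{138384} + \frac{523^{2}}{-347562} = 293836 \cdot \frac{1}{138384} + 273529 \left(- \frac{1}{347562}\right) = \frac{73459}{34596} - \frac{273529}{347562} = \frac{892697093}{668014164}$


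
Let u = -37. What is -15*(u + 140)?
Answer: -1545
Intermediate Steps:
-15*(u + 140) = -15*(-37 + 140) = -15*103 = -1*1545 = -1545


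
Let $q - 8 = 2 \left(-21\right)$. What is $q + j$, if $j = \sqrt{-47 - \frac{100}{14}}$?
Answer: $-34 + \frac{i \sqrt{2653}}{7} \approx -34.0 + 7.3582 i$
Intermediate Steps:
$j = \frac{i \sqrt{2653}}{7}$ ($j = \sqrt{-47 - \frac{50}{7}} = \sqrt{- \frac{379}{7}} = \frac{i \sqrt{2653}}{7} \approx 7.3582 i$)
$q = -34$ ($q = 8 + 2 \left(-21\right) = 8 - 42 = -34$)
$q + j = -34 + \frac{i \sqrt{2653}}{7}$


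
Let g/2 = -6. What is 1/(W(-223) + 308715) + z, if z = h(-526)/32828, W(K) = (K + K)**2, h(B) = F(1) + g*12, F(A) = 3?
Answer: -71543143/16664510468 ≈ -0.0042931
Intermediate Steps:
g = -12 (g = 2*(-6) = -12)
h(B) = -141 (h(B) = 3 - 12*12 = 3 - 144 = -141)
W(K) = 4*K**2 (W(K) = (2*K)**2 = 4*K**2)
z = -141/32828 ≈ -0.0042951
1/(W(-223) + 308715) + z = 1/(4*(-223)**2 + 308715) - 141/32828 = 1/(4*49729 + 308715) - 141/32828 = 1/(198916 + 308715) - 141/32828 = 1/507631 - 141/32828 = -71543143/16664510468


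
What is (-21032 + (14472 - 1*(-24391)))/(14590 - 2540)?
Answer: 17831/12050 ≈ 1.4798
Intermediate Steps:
(-21032 + (14472 - 1*(-24391)))/(14590 - 2540) = (-21032 + (14472 + 24391))/12050 = (-21032 + 38863)*(1/12050) = 17831*(1/12050) = 17831/12050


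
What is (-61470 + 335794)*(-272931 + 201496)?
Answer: -19596334940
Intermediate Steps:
(-61470 + 335794)*(-272931 + 201496) = 274324*(-71435) = -19596334940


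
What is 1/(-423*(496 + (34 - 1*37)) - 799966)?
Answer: -1/1008505 ≈ -9.9157e-7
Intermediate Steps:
1/(-423*(496 + (34 - 1*37)) - 799966) = 1/(-423*(496 + (34 - 37)) - 799966) = 1/(-423*(496 - 3) - 799966) = 1/(-423*493 - 799966) = 1/(-208539 - 799966) = 1/(-1008505) = -1/1008505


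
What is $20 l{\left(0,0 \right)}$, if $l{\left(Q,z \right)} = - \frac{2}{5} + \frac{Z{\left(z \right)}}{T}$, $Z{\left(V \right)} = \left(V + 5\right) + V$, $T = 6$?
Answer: $\frac{26}{3} \approx 8.6667$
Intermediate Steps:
$Z{\left(V \right)} = 5 + 2 V$ ($Z{\left(V \right)} = \left(5 + V\right) + V = 5 + 2 V$)
$l{\left(Q,z \right)} = \frac{13}{30} + \frac{z}{3}$ ($l{\left(Q,z \right)} = - \frac{2}{5} + \frac{5 + 2 z}{6} = \left(-2\right) \frac{1}{5} + \left(5 + 2 z\right) \frac{1}{6} = - \frac{2}{5} + \left(\frac{5}{6} + \frac{z}{3}\right) = \frac{13}{30} + \frac{z}{3}$)
$20 l{\left(0,0 \right)} = 20 \left(\frac{13}{30} + \frac{1}{3} \cdot 0\right) = 20 \left(\frac{13}{30} + 0\right) = 20 \cdot \frac{13}{30} = \frac{26}{3}$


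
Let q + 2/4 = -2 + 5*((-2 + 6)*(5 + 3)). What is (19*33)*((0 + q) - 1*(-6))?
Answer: 205029/2 ≈ 1.0251e+5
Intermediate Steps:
q = 315/2 (q = -½ + (-2 + 5*((-2 + 6)*(5 + 3))) = -½ + (-2 + 5*(4*8)) = -½ + (-2 + 5*32) = -½ + (-2 + 160) = -½ + 158 = 315/2 ≈ 157.50)
(19*33)*((0 + q) - 1*(-6)) = (19*33)*((0 + 315/2) - 1*(-6)) = 627*(315/2 + 6) = 627*(327/2) = 205029/2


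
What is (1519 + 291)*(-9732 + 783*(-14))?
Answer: -37456140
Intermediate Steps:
(1519 + 291)*(-9732 + 783*(-14)) = 1810*(-9732 - 10962) = 1810*(-20694) = -37456140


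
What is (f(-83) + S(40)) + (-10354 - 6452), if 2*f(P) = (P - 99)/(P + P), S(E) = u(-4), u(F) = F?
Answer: -2790369/166 ≈ -16809.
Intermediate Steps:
S(E) = -4
f(P) = (-99 + P)/(4*P) (f(P) = ((P - 99)/(P + P))/2 = ((-99 + P)/((2*P)))/2 = ((-99 + P)*(1/(2*P)))/2 = ((-99 + P)/(2*P))/2 = (-99 + P)/(4*P))
(f(-83) + S(40)) + (-10354 - 6452) = ((¼)*(-99 - 83)/(-83) - 4) + (-10354 - 6452) = ((¼)*(-1/83)*(-182) - 4) - 16806 = (91/166 - 4) - 16806 = -573/166 - 16806 = -2790369/166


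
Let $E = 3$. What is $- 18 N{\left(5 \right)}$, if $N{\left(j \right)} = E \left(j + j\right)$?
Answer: $-540$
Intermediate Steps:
$N{\left(j \right)} = 6 j$ ($N{\left(j \right)} = 3 \left(j + j\right) = 3 \cdot 2 j = 6 j$)
$- 18 N{\left(5 \right)} = - 18 \cdot 6 \cdot 5 = \left(-18\right) 30 = -540$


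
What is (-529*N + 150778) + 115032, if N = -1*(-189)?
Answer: 165829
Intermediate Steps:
N = 189
(-529*N + 150778) + 115032 = (-529*189 + 150778) + 115032 = (-99981 + 150778) + 115032 = 50797 + 115032 = 165829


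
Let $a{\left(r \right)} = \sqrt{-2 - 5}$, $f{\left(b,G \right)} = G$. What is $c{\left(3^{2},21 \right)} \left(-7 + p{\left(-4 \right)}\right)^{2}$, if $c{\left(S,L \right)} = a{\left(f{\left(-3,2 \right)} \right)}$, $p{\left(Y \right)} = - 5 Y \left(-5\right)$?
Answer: $11449 i \sqrt{7} \approx 30291.0 i$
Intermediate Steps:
$a{\left(r \right)} = i \sqrt{7}$ ($a{\left(r \right)} = \sqrt{-7} = i \sqrt{7}$)
$p{\left(Y \right)} = 25 Y$
$c{\left(S,L \right)} = i \sqrt{7}$
$c{\left(3^{2},21 \right)} \left(-7 + p{\left(-4 \right)}\right)^{2} = i \sqrt{7} \left(-7 + 25 \left(-4\right)\right)^{2} = i \sqrt{7} \left(-7 - 100\right)^{2} = i \sqrt{7} \left(-107\right)^{2} = i \sqrt{7} \cdot 11449 = 11449 i \sqrt{7}$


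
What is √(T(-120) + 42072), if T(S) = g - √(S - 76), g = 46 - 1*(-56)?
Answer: √(42174 - 14*I) ≈ 205.36 - 0.0341*I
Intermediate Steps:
g = 102 (g = 46 + 56 = 102)
T(S) = 102 - √(-76 + S) (T(S) = 102 - √(S - 76) = 102 - √(-76 + S))
√(T(-120) + 42072) = √((102 - √(-76 - 120)) + 42072) = √((102 - √(-196)) + 42072) = √((102 - 14*I) + 42072) = √(42174 - 14*I)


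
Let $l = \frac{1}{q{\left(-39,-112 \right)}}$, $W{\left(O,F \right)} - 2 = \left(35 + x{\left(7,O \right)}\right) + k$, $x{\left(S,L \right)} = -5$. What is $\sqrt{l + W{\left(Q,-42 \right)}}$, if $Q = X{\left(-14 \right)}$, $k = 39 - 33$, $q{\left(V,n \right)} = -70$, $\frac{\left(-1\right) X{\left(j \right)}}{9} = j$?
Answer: $\frac{\sqrt{186130}}{70} \approx 6.1633$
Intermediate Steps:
$X{\left(j \right)} = - 9 j$
$k = 6$
$Q = 126$ ($Q = \left(-9\right) \left(-14\right) = 126$)
$W{\left(O,F \right)} = 38$ ($W{\left(O,F \right)} = 2 + \left(\left(35 - 5\right) + 6\right) = 2 + \left(30 + 6\right) = 2 + 36 = 38$)
$l = - \frac{1}{70}$ ($l = \frac{1}{-70} = - \frac{1}{70} \approx -0.014286$)
$\sqrt{l + W{\left(Q,-42 \right)}} = \sqrt{- \frac{1}{70} + 38} = \sqrt{\frac{2659}{70}} = \frac{\sqrt{186130}}{70}$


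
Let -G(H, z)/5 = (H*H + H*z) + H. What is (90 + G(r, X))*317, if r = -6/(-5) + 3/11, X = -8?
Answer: 25066458/605 ≈ 41432.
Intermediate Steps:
r = 81/55 (r = -6*(-⅕) + 3*(1/11) = 6/5 + 3/11 = 81/55 ≈ 1.4727)
G(H, z) = -5*H - 5*H² - 5*H*z (G(H, z) = -5*((H*H + H*z) + H) = -5*((H² + H*z) + H) = -5*(H + H² + H*z) = -5*H - 5*H² - 5*H*z)
(90 + G(r, X))*317 = (90 - 5*81/55*(1 + 81/55 - 8))*317 = (90 - 5*81/55*(-304/55))*317 = (90 + 24624/605)*317 = (79074/605)*317 = 25066458/605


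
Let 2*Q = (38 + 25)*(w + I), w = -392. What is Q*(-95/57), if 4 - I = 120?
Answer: 26670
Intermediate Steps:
I = -116 (I = 4 - 1*120 = 4 - 120 = -116)
Q = -16002 (Q = ((38 + 25)*(-392 - 116))/2 = (63*(-508))/2 = (½)*(-32004) = -16002)
Q*(-95/57) = -(-1520190)/57 = -16002*(-5/3) = 26670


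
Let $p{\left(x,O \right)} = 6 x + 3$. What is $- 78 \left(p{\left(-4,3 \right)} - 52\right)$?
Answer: $5694$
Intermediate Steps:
$p{\left(x,O \right)} = 3 + 6 x$
$- 78 \left(p{\left(-4,3 \right)} - 52\right) = - 78 \left(\left(3 + 6 \left(-4\right)\right) - 52\right) = - 78 \left(\left(3 - 24\right) - 52\right) = - 78 \left(-21 - 52\right) = \left(-78\right) \left(-73\right) = 5694$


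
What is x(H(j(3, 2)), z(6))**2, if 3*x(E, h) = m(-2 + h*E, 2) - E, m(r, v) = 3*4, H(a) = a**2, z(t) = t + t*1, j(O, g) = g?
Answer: 64/9 ≈ 7.1111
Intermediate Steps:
z(t) = 2*t (z(t) = t + t = 2*t)
m(r, v) = 12
x(E, h) = 4 - E/3 (x(E, h) = (12 - E)/3 = 4 - E/3)
x(H(j(3, 2)), z(6))**2 = (4 - 1/3*2**2)**2 = (4 - 1/3*4)**2 = (4 - 4/3)**2 = (8/3)**2 = 64/9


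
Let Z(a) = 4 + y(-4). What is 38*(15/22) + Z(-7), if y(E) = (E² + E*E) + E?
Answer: 637/11 ≈ 57.909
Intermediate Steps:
y(E) = E + 2*E² (y(E) = (E² + E²) + E = 2*E² + E = E + 2*E²)
Z(a) = 32 (Z(a) = 4 - 4*(1 + 2*(-4)) = 4 - 4*(1 - 8) = 4 - 4*(-7) = 4 + 28 = 32)
38*(15/22) + Z(-7) = 38*(15/22) + 32 = 285/11 + 32 = 637/11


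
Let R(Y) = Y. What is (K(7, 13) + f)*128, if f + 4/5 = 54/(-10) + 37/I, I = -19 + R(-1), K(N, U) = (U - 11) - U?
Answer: -12192/5 ≈ -2438.4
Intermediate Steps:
K(N, U) = -11 (K(N, U) = (-11 + U) - U = -11)
I = -20 (I = -19 - 1 = -20)
f = -161/20 (f = -⅘ + (54/(-10) + 37/(-20)) = -⅘ + (54*(-⅒) + 37*(-1/20)) = -⅘ + (-27/5 - 37/20) = -⅘ - 29/4 = -161/20 ≈ -8.0500)
(K(7, 13) + f)*128 = (-11 - 161/20)*128 = -381/20*128 = -12192/5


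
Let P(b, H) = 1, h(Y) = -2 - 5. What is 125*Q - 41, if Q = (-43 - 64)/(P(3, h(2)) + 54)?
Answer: -3126/11 ≈ -284.18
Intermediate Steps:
h(Y) = -7
Q = -107/55 (Q = (-43 - 64)/(1 + 54) = -107/55 ≈ -1.9455)
125*Q - 41 = 125*(-107/55) - 41 = -2675/11 - 41 = -3126/11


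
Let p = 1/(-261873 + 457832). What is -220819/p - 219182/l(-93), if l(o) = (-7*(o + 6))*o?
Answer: -84509181724655/1953 ≈ -4.3271e+10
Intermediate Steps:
l(o) = o*(-42 - 7*o) (l(o) = (-7*(6 + o))*o = (-42 - 7*o)*o = o*(-42 - 7*o))
p = 1/195959 ≈ 5.1031e-6
-220819/p - 219182/l(-93) = -220819/1/195959 - 219182*1/(651*(6 - 93)) = -220819*195959 - 219182/((-7*(-93)*(-87))) = -43271470421 - 219182/(-56637) = -43271470421 - 219182*(-1/56637) = -43271470421 + 7558/1953 = -84509181724655/1953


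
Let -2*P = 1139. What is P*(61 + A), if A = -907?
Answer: 481797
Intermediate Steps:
P = -1139/2 (P = -½*1139 = -1139/2 ≈ -569.50)
P*(61 + A) = -1139*(61 - 907)/2 = -1139/2*(-846) = 481797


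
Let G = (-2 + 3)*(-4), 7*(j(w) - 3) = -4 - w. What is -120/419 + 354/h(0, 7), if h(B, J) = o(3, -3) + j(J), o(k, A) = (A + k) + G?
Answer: -173407/1257 ≈ -137.95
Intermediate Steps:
j(w) = 17/7 - w/7 (j(w) = 3 + (-4 - w)/7 = 3 + (-4/7 - w/7) = 17/7 - w/7)
G = -4 (G = 1*(-4) = -4)
o(k, A) = -4 + A + k (o(k, A) = (A + k) - 4 = -4 + A + k)
h(B, J) = -11/7 - J/7 (h(B, J) = (-4 - 3 + 3) + (17/7 - J/7) = -4 + (17/7 - J/7) = -11/7 - J/7)
-120/419 + 354/h(0, 7) = -120/419 + 354/(-11/7 - ⅐*7) = -120*1/419 + 354/(-11/7 - 1) = -120/419 + 354/(-18/7) = -120/419 + 354*(-7/18) = -120/419 - 413/3 = -173407/1257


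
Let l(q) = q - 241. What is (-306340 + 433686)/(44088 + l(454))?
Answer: 127346/44301 ≈ 2.8746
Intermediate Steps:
l(q) = -241 + q
(-306340 + 433686)/(44088 + l(454)) = (-306340 + 433686)/(44088 + (-241 + 454)) = 127346/(44088 + 213) = 127346/44301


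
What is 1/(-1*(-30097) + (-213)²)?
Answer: 1/75466 ≈ 1.3251e-5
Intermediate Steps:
1/(-1*(-30097) + (-213)²) = 1/(30097 + 45369) = 1/75466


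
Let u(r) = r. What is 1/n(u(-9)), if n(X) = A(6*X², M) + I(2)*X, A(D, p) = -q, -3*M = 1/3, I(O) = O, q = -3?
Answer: -1/15 ≈ -0.066667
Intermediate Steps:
M = -⅑ (M = -⅓/3 = -⅓*⅓ = -⅑ ≈ -0.11111)
A(D, p) = 3 (A(D, p) = -1*(-3) = 3)
n(X) = 3 + 2*X
1/n(u(-9)) = 1/(3 + 2*(-9)) = 1/(3 - 18) = 1/(-15) = -1/15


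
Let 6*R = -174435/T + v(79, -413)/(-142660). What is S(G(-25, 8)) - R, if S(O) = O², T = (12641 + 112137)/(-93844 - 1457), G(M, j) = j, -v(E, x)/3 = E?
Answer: -394120014929861/17800829480 ≈ -22141.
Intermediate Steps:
v(E, x) = -3*E
T = -124778/95301 (T = 124778/(-95301) = 124778*(-1/95301) = -124778/95301 ≈ -1.3093)
R = 395259268016581/17800829480 (R = (-174435/(-124778/95301) - 3*79/(-142660))/6 = (-174435*(-95301/124778) - 237*(-1/142660))/6 = (16623829935/124778 + 237/142660)/6 = (⅙)*(1185777804049743/8900414740) = 395259268016581/17800829480 ≈ 22205.)
S(G(-25, 8)) - R = 8² - 1*395259268016581/17800829480 = 64 - 395259268016581/17800829480 = -394120014929861/17800829480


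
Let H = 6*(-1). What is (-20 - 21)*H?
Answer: 246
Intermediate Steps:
H = -6
(-20 - 21)*H = (-20 - 21)*(-6) = -41*(-6) = 246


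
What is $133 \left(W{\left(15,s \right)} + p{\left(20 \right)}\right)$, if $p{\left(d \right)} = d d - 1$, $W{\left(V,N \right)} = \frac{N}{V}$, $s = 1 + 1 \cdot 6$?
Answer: $\frac{796936}{15} \approx 53129.0$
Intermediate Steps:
$s = 7$ ($s = 1 + 6 = 7$)
$p{\left(d \right)} = -1 + d^{2}$ ($p{\left(d \right)} = d^{2} - 1 = -1 + d^{2}$)
$133 \left(W{\left(15,s \right)} + p{\left(20 \right)}\right) = 133 \left(\frac{7}{15} - \left(1 - 20^{2}\right)\right) = 133 \left(7 \cdot \frac{1}{15} + \left(-1 + 400\right)\right) = 133 \left(\frac{7}{15} + 399\right) = 133 \cdot \frac{5992}{15} = \frac{796936}{15}$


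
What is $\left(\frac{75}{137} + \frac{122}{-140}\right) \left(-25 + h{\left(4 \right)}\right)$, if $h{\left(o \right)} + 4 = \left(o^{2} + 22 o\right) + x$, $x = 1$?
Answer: $- \frac{118066}{4795} \approx -24.623$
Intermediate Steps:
$h{\left(o \right)} = -3 + o^{2} + 22 o$ ($h{\left(o \right)} = -4 + \left(\left(o^{2} + 22 o\right) + 1\right) = -4 + \left(1 + o^{2} + 22 o\right) = -3 + o^{2} + 22 o$)
$\left(\frac{75}{137} + \frac{122}{-140}\right) \left(-25 + h{\left(4 \right)}\right) = \left(\frac{75}{137} + \frac{122}{-140}\right) \left(-25 + \left(-3 + 4^{2} + 22 \cdot 4\right)\right) = \left(75 \cdot \frac{1}{137} + 122 \left(- \frac{1}{140}\right)\right) \left(-25 + \left(-3 + 16 + 88\right)\right) = \left(\frac{75}{137} - \frac{61}{70}\right) \left(-25 + 101\right) = \left(- \frac{3107}{9590}\right) 76 = - \frac{118066}{4795}$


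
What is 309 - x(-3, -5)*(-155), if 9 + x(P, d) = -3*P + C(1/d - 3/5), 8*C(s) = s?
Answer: 587/2 ≈ 293.50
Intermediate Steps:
C(s) = s/8
x(P, d) = -363/40 - 3*P + 1/(8*d) (x(P, d) = -9 + (-3*P + (1/d - 3/5)/8) = -9 + (-3*P + (1/d - 3*⅕)/8) = -9 + (-3*P + (1/d - ⅗)/8) = -9 + (-3*P + (-⅗ + 1/d)/8) = -9 + (-3*P + (-3/40 + 1/(8*d))) = -9 + (-3/40 - 3*P + 1/(8*d)) = -363/40 - 3*P + 1/(8*d))
309 - x(-3, -5)*(-155) = 309 - (-363/40 - 3*(-3) + (⅛)/(-5))*(-155) = 309 - (-363/40 + 9 + (⅛)*(-⅕))*(-155) = 309 - (-363/40 + 9 - 1/40)*(-155) = 309 - (-1)*(-155)/10 = 309 - 1*31/2 = 309 - 31/2 = 587/2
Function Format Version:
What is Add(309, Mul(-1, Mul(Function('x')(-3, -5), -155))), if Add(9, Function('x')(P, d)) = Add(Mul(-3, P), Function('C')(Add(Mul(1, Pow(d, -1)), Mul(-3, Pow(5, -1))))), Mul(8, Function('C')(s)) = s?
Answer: Rational(587, 2) ≈ 293.50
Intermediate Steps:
Function('C')(s) = Mul(Rational(1, 8), s)
Function('x')(P, d) = Add(Rational(-363, 40), Mul(-3, P), Mul(Rational(1, 8), Pow(d, -1))) (Function('x')(P, d) = Add(-9, Add(Mul(-3, P), Mul(Rational(1, 8), Add(Mul(1, Pow(d, -1)), Mul(-3, Pow(5, -1)))))) = Add(-9, Add(Mul(-3, P), Mul(Rational(1, 8), Add(Pow(d, -1), Mul(-3, Rational(1, 5)))))) = Add(-9, Add(Mul(-3, P), Mul(Rational(1, 8), Add(Pow(d, -1), Rational(-3, 5))))) = Add(-9, Add(Mul(-3, P), Mul(Rational(1, 8), Add(Rational(-3, 5), Pow(d, -1))))) = Add(-9, Add(Mul(-3, P), Add(Rational(-3, 40), Mul(Rational(1, 8), Pow(d, -1))))) = Add(-9, Add(Rational(-3, 40), Mul(-3, P), Mul(Rational(1, 8), Pow(d, -1)))) = Add(Rational(-363, 40), Mul(-3, P), Mul(Rational(1, 8), Pow(d, -1))))
Add(309, Mul(-1, Mul(Function('x')(-3, -5), -155))) = Add(309, Mul(-1, Mul(Add(Rational(-363, 40), Mul(-3, -3), Mul(Rational(1, 8), Pow(-5, -1))), -155))) = Add(309, Mul(-1, Mul(Add(Rational(-363, 40), 9, Mul(Rational(1, 8), Rational(-1, 5))), -155))) = Add(309, Mul(-1, Mul(Add(Rational(-363, 40), 9, Rational(-1, 40)), -155))) = Add(309, Mul(-1, Mul(Rational(-1, 10), -155))) = Add(309, Mul(-1, Rational(31, 2))) = Add(309, Rational(-31, 2)) = Rational(587, 2)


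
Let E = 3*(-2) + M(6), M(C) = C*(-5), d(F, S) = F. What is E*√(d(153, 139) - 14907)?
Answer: -36*I*√14754 ≈ -4372.8*I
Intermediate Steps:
M(C) = -5*C
E = -36 (E = 3*(-2) - 5*6 = -6 - 30 = -36)
E*√(d(153, 139) - 14907) = -36*√(153 - 14907) = -36*I*√14754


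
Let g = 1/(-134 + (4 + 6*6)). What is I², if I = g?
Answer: 1/8836 ≈ 0.00011317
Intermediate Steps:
g = -1/94 (g = 1/(-134 + (4 + 36)) = 1/(-134 + 40) = 1/(-94) = -1/94 ≈ -0.010638)
I = -1/94 ≈ -0.010638
I² = (-1/94)² = 1/8836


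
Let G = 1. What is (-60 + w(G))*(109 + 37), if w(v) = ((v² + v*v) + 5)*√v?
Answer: -7738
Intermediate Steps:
w(v) = √v*(5 + 2*v²) (w(v) = ((v² + v²) + 5)*√v = (2*v² + 5)*√v = (5 + 2*v²)*√v = √v*(5 + 2*v²))
(-60 + w(G))*(109 + 37) = (-60 + √1*(5 + 2*1²))*(109 + 37) = (-60 + 1*(5 + 2*1))*146 = (-60 + 1*(5 + 2))*146 = (-60 + 1*7)*146 = (-60 + 7)*146 = -53*146 = -7738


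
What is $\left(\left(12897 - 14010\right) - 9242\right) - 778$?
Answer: $-11133$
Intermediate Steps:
$\left(\left(12897 - 14010\right) - 9242\right) - 778 = \left(-1113 - 9242\right) - 778 = -10355 - 778 = -11133$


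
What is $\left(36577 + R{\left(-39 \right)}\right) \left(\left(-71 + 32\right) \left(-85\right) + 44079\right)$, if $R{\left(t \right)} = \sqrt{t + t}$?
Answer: $1733530338 + 47394 i \sqrt{78} \approx 1.7335 \cdot 10^{9} + 4.1857 \cdot 10^{5} i$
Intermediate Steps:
$R{\left(t \right)} = \sqrt{2} \sqrt{t}$ ($R{\left(t \right)} = \sqrt{2 t} = \sqrt{2} \sqrt{t}$)
$\left(36577 + R{\left(-39 \right)}\right) \left(\left(-71 + 32\right) \left(-85\right) + 44079\right) = \left(36577 + \sqrt{2} \sqrt{-39}\right) \left(\left(-71 + 32\right) \left(-85\right) + 44079\right) = \left(36577 + \sqrt{2} i \sqrt{39}\right) \left(\left(-39\right) \left(-85\right) + 44079\right) = \left(36577 + i \sqrt{78}\right) \left(3315 + 44079\right) = \left(36577 + i \sqrt{78}\right) 47394 = 1733530338 + 47394 i \sqrt{78}$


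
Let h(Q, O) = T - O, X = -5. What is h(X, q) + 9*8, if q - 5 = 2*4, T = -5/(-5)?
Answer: 60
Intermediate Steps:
T = 1 (T = -5*(-⅕) = 1)
q = 13 (q = 5 + 2*4 = 5 + 8 = 13)
h(Q, O) = 1 - O
h(X, q) + 9*8 = (1 - 1*13) + 9*8 = (1 - 13) + 72 = -12 + 72 = 60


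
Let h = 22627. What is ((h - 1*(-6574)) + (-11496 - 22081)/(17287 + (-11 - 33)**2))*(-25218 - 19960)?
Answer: -25358286979788/19223 ≈ -1.3192e+9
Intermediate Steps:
((h - 1*(-6574)) + (-11496 - 22081)/(17287 + (-11 - 33)**2))*(-25218 - 19960) = ((22627 - 1*(-6574)) + (-11496 - 22081)/(17287 + (-11 - 33)**2))*(-25218 - 19960) = ((22627 + 6574) - 33577/(17287 + (-44)**2))*(-45178) = (29201 - 33577/(17287 + 1936))*(-45178) = (29201 - 33577/19223)*(-45178) = (561297246/19223)*(-45178) = -25358286979788/19223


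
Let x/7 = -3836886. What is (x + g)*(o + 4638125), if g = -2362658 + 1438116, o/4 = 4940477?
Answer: -677899870430552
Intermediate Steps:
o = 19761908 (o = 4*4940477 = 19761908)
g = -924542
x = -26858202 (x = 7*(-3836886) = -26858202)
(x + g)*(o + 4638125) = (-26858202 - 924542)*(19761908 + 4638125) = -27782744*24400033 = -677899870430552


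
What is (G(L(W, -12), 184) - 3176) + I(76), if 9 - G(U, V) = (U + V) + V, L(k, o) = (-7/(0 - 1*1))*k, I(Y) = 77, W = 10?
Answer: -3528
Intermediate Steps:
L(k, o) = 7*k (L(k, o) = (-7/(0 - 1))*k = (-7/(-1))*k = (-7*(-1))*k = 7*k)
G(U, V) = 9 - U - 2*V (G(U, V) = 9 - ((U + V) + V) = 9 - (U + 2*V) = 9 + (-U - 2*V) = 9 - U - 2*V)
(G(L(W, -12), 184) - 3176) + I(76) = ((9 - 7*10 - 2*184) - 3176) + 77 = ((9 - 1*70 - 368) - 3176) + 77 = ((9 - 70 - 368) - 3176) + 77 = (-429 - 3176) + 77 = -3605 + 77 = -3528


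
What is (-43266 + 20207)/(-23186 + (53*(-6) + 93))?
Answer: 23059/23411 ≈ 0.98496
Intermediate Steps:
(-43266 + 20207)/(-23186 + (53*(-6) + 93)) = -23059/(-23186 + (-318 + 93)) = -23059/(-23186 - 225) = -23059/(-23411) = -23059*(-1/23411) = 23059/23411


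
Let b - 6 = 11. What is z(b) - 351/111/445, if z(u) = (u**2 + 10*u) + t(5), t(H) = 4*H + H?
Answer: 7968943/16465 ≈ 483.99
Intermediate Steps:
t(H) = 5*H
b = 17 (b = 6 + 11 = 17)
z(u) = 25 + u**2 + 10*u (z(u) = (u**2 + 10*u) + 5*5 = (u**2 + 10*u) + 25 = 25 + u**2 + 10*u)
z(b) - 351/111/445 = (25 + 17**2 + 10*17) - 351/111/445 = (25 + 289 + 170) - 351*(1/111)/445 = 484 - 117/(37*445) = 484 - 1*117/16465 = 484 - 117/16465 = 7968943/16465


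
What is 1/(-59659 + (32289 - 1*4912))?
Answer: -1/32282 ≈ -3.0977e-5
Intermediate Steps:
1/(-59659 + (32289 - 1*4912)) = 1/(-59659 + (32289 - 4912)) = 1/(-59659 + 27377) = 1/(-32282) = -1/32282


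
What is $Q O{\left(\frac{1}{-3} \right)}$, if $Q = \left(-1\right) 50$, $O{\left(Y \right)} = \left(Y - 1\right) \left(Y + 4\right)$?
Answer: $\frac{2200}{9} \approx 244.44$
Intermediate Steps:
$O{\left(Y \right)} = \left(-1 + Y\right) \left(4 + Y\right)$
$Q = -50$
$Q O{\left(\frac{1}{-3} \right)} = - 50 \left(-4 + \left(\frac{1}{-3}\right)^{2} + \frac{3}{-3}\right) = - 50 \left(-4 + \left(- \frac{1}{3}\right)^{2} + 3 \left(- \frac{1}{3}\right)\right) = - 50 \left(-4 + \frac{1}{9} - 1\right) = \left(-50\right) \left(- \frac{44}{9}\right) = \frac{2200}{9}$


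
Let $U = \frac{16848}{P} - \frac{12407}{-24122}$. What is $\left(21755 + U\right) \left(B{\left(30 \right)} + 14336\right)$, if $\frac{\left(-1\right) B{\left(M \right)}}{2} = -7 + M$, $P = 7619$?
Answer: $\frac{28571103621022455}{91892759} \approx 3.1092 \cdot 10^{8}$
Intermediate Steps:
$B{\left(M \right)} = 14 - 2 M$ ($B{\left(M \right)} = - 2 \left(-7 + M\right) = 14 - 2 M$)
$U = \frac{500936389}{183785518}$ ($U = \frac{16848}{7619} - \frac{12407}{-24122} = 16848 \cdot \frac{1}{7619} - - \frac{12407}{24122} = \frac{16848}{7619} + \frac{12407}{24122} = \frac{500936389}{183785518} \approx 2.7257$)
$\left(21755 + U\right) \left(B{\left(30 \right)} + 14336\right) = \left(21755 + \frac{500936389}{183785518}\right) \left(\left(14 - 60\right) + 14336\right) = \frac{3998754880479 \left(\left(14 - 60\right) + 14336\right)}{183785518} = \frac{3998754880479 \left(-46 + 14336\right)}{183785518} = \frac{3998754880479}{183785518} \cdot 14290 = \frac{28571103621022455}{91892759}$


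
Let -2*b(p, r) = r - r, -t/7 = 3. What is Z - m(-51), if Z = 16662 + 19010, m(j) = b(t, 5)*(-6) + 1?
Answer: 35671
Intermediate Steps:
t = -21 (t = -7*3 = -21)
b(p, r) = 0 (b(p, r) = -(r - r)/2 = -½*0 = 0)
m(j) = 1 (m(j) = 0*(-6) + 1 = 0 + 1 = 1)
Z = 35672
Z - m(-51) = 35672 - 1*1 = 35672 - 1 = 35671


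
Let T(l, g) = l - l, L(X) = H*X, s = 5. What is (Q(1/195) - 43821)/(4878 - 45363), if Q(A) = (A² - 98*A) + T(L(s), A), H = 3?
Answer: 1666312634/1539442125 ≈ 1.0824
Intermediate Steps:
L(X) = 3*X
T(l, g) = 0
Q(A) = A² - 98*A (Q(A) = (A² - 98*A) + 0 = A² - 98*A)
(Q(1/195) - 43821)/(4878 - 45363) = ((-98 + 1/195)/195 - 43821)/(4878 - 45363) = ((-98 + 1/195)/195 - 43821)/(-40485) = ((1/195)*(-19109/195) - 43821)*(-1/40485) = (-19109/38025 - 43821)*(-1/40485) = -1666312634/38025*(-1/40485) = 1666312634/1539442125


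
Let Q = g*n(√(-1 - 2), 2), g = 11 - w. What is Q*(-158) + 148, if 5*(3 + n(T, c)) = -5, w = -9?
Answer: 12788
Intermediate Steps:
n(T, c) = -4 (n(T, c) = -3 + (⅕)*(-5) = -3 - 1 = -4)
g = 20 (g = 11 - 1*(-9) = 11 + 9 = 20)
Q = -80 (Q = 20*(-4) = -80)
Q*(-158) + 148 = -80*(-158) + 148 = 12640 + 148 = 12788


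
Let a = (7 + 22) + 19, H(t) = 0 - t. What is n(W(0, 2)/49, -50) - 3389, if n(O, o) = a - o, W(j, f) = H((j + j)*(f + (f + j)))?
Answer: -3291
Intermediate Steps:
H(t) = -t
W(j, f) = -2*j*(j + 2*f) (W(j, f) = -(j + j)*(f + (f + j)) = -2*j*(j + 2*f))
a = 48 (a = 29 + 19 = 48)
n(O, o) = 48 - o
n(W(0, 2)/49, -50) - 3389 = (48 - 1*(-50)) - 3389 = (48 + 50) - 3389 = 98 - 3389 = -3291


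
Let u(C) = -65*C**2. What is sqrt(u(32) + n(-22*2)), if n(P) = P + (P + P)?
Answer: 2*I*sqrt(16673) ≈ 258.25*I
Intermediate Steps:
n(P) = 3*P (n(P) = P + 2*P = 3*P)
sqrt(u(32) + n(-22*2)) = sqrt(-65*32**2 + 3*(-22*2)) = sqrt(-65*1024 + 3*(-44)) = sqrt(-66560 - 132) = sqrt(-66692) = 2*I*sqrt(16673)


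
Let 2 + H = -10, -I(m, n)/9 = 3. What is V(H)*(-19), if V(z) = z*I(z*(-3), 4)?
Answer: -6156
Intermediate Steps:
I(m, n) = -27 (I(m, n) = -9*3 = -27)
H = -12 (H = -2 - 10 = -12)
V(z) = -27*z (V(z) = z*(-27) = -27*z)
V(H)*(-19) = -27*(-12)*(-19) = 324*(-19) = -6156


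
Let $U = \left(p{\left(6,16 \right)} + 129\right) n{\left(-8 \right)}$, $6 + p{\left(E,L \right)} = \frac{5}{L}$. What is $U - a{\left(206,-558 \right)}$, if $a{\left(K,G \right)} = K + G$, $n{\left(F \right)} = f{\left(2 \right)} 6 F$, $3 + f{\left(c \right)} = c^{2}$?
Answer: $-5567$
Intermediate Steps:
$f{\left(c \right)} = -3 + c^{2}$
$p{\left(E,L \right)} = -6 + \frac{5}{L}$
$n{\left(F \right)} = 6 F$ ($n{\left(F \right)} = \left(-3 + 2^{2}\right) 6 F = \left(-3 + 4\right) 6 F = 1 \cdot 6 F = 6 F$)
$a{\left(K,G \right)} = G + K$
$U = -5919$ ($U = \left(\left(-6 + \frac{5}{16}\right) + 129\right) 6 \left(-8\right) = \left(\left(-6 + 5 \cdot \frac{1}{16}\right) + 129\right) \left(-48\right) = \left(\left(-6 + \frac{5}{16}\right) + 129\right) \left(-48\right) = \left(- \frac{91}{16} + 129\right) \left(-48\right) = \frac{1973}{16} \left(-48\right) = -5919$)
$U - a{\left(206,-558 \right)} = -5919 - \left(-558 + 206\right) = -5919 - -352 = -5919 + 352 = -5567$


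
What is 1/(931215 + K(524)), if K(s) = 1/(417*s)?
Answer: 218508/203477927221 ≈ 1.0739e-6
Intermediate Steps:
K(s) = 1/(417*s)
1/(931215 + K(524)) = 1/(931215 + (1/417)/524) = 1/(931215 + (1/417)*(1/524)) = 1/(931215 + 1/218508) = 1/(203477927221/218508) = 218508/203477927221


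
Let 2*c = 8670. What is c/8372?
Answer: 4335/8372 ≈ 0.51780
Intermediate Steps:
c = 4335 (c = (½)*8670 = 4335)
c/8372 = 4335/8372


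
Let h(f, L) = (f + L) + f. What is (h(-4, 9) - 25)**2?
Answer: 576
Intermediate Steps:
h(f, L) = L + 2*f (h(f, L) = (L + f) + f = L + 2*f)
(h(-4, 9) - 25)**2 = ((9 + 2*(-4)) - 25)**2 = ((9 - 8) - 25)**2 = (1 - 25)**2 = (-24)**2 = 576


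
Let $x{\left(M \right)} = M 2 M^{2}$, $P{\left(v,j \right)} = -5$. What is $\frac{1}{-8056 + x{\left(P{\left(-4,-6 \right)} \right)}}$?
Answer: $- \frac{1}{8306} \approx -0.00012039$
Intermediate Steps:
$x{\left(M \right)} = 2 M^{3}$ ($x{\left(M \right)} = 2 M M^{2} = 2 M^{3}$)
$\frac{1}{-8056 + x{\left(P{\left(-4,-6 \right)} \right)}} = \frac{1}{-8056 + 2 \left(-5\right)^{3}} = \frac{1}{-8056 + 2 \left(-125\right)} = \frac{1}{-8056 - 250} = \frac{1}{-8306} = - \frac{1}{8306}$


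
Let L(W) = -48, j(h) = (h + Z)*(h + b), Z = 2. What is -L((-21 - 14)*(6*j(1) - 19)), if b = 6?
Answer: 48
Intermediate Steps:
j(h) = (2 + h)*(6 + h) (j(h) = (h + 2)*(h + 6) = (2 + h)*(6 + h))
-L((-21 - 14)*(6*j(1) - 19)) = -1*(-48) = 48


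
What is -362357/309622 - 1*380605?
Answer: -117844043667/309622 ≈ -3.8061e+5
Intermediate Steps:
-362357/309622 - 1*380605 = -362357*1/309622 - 380605 = -362357/309622 - 380605 = -117844043667/309622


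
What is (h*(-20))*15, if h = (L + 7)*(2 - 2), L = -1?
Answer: 0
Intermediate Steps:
h = 0 (h = (-1 + 7)*(2 - 2) = 6*0 = 0)
(h*(-20))*15 = (0*(-20))*15 = 0*15 = 0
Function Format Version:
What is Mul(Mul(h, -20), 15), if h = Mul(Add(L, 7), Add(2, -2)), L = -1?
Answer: 0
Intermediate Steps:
h = 0 (h = Mul(Add(-1, 7), Add(2, -2)) = Mul(6, 0) = 0)
Mul(Mul(h, -20), 15) = Mul(Mul(0, -20), 15) = Mul(0, 15) = 0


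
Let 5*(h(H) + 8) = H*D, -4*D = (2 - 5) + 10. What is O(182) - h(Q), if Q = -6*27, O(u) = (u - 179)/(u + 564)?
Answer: -90818/1865 ≈ -48.696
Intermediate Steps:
O(u) = (-179 + u)/(564 + u)
D = -7/4 (D = -((2 - 5) + 10)/4 = -(-3 + 10)/4 = -¼*7 = -7/4 ≈ -1.7500)
Q = -162
h(H) = -8 - 7*H/20 (h(H) = -8 + (H*(-7/4))/5 = -8 + (-7*H/4)/5 = -8 - 7*H/20)
O(182) - h(Q) = (-179 + 182)/(564 + 182) - (-8 - 7/20*(-162)) = 3/746 - (-8 + 567/10) = (1/746)*3 - 1*487/10 = 3/746 - 487/10 = -90818/1865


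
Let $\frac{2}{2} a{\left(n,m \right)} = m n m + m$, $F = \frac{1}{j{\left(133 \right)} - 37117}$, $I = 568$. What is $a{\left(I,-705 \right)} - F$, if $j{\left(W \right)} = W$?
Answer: $\frac{10440934363081}{36984} \approx 2.8231 \cdot 10^{8}$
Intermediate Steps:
$F = - \frac{1}{36984}$ ($F = \frac{1}{133 - 37117} = \frac{1}{-36984} = - \frac{1}{36984} \approx -2.7039 \cdot 10^{-5}$)
$a{\left(n,m \right)} = m + n m^{2}$ ($a{\left(n,m \right)} = m n m + m = n m^{2} + m = m + n m^{2}$)
$a{\left(I,-705 \right)} - F = - 705 \left(1 - 400440\right) - - \frac{1}{36984} = - 705 \left(1 - 400440\right) + \frac{1}{36984} = \left(-705\right) \left(-400439\right) + \frac{1}{36984} = 282309495 + \frac{1}{36984} = \frac{10440934363081}{36984}$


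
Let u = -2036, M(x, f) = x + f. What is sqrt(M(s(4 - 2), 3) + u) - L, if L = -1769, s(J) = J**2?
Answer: 1769 + I*sqrt(2029) ≈ 1769.0 + 45.044*I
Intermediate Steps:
M(x, f) = f + x
sqrt(M(s(4 - 2), 3) + u) - L = sqrt((3 + (4 - 2)**2) - 2036) - 1*(-1769) = sqrt((3 + 2**2) - 2036) + 1769 = sqrt((3 + 4) - 2036) + 1769 = sqrt(7 - 2036) + 1769 = sqrt(-2029) + 1769 = I*sqrt(2029) + 1769 = 1769 + I*sqrt(2029)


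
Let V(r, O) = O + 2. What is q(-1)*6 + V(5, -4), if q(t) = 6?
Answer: 34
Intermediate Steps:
V(r, O) = 2 + O
q(-1)*6 + V(5, -4) = 6*6 + (2 - 4) = 36 - 2 = 34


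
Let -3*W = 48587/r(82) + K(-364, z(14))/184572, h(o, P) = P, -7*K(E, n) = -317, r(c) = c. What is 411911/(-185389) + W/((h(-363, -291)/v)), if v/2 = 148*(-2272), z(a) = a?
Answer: -978318462464006249855/2143314633699477 ≈ -4.5645e+5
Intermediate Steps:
v = -672512 (v = 2*(148*(-2272)) = 2*(-336256) = -672512)
K(E, n) = 317/7 (K(E, n) = -⅐*(-317) = 317/7)
W = -31387312171/158916492 (W = -(48587/82 + (317/7)/184572)/3 = -(48587*(1/82) + (317/7)*(1/184572))/3 = -(48587/82 + 317/1292004)/3 = -⅓*31387312171/52972164 = -31387312171/158916492 ≈ -197.51)
411911/(-185389) + W/((h(-363, -291)/v)) = 411911/(-185389) - 31387312171/(158916492*((-291/(-672512)))) = 411911*(-1/185389) - 31387312171/(158916492*((-291*(-1/672512)))) = -411911/185389 - 31387312171/(158916492*291/672512) = -411911/185389 - 31387312171/158916492*672512/291 = -411911/185389 - 5277086020685888/11561174793 = -978318462464006249855/2143314633699477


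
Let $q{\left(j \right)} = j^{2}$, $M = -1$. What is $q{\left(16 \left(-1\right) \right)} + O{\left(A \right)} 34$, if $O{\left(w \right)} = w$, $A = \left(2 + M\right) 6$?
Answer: $460$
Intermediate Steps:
$A = 6$ ($A = \left(2 - 1\right) 6 = 1 \cdot 6 = 6$)
$q{\left(16 \left(-1\right) \right)} + O{\left(A \right)} 34 = \left(16 \left(-1\right)\right)^{2} + 6 \cdot 34 = \left(-16\right)^{2} + 204 = 256 + 204 = 460$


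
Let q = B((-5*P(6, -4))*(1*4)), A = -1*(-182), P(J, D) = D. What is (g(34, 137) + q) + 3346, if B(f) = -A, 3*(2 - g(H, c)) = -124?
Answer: 9622/3 ≈ 3207.3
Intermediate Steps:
A = 182
g(H, c) = 130/3 (g(H, c) = 2 - 1/3*(-124) = 2 + 124/3 = 130/3)
B(f) = -182 (B(f) = -1*182 = -182)
q = -182
(g(34, 137) + q) + 3346 = (130/3 - 182) + 3346 = -416/3 + 3346 = 9622/3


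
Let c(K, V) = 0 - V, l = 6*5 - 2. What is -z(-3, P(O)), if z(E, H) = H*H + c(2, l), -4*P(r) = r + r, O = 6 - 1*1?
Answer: 87/4 ≈ 21.750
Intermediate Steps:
O = 5 (O = 6 - 1 = 5)
l = 28 (l = 30 - 2 = 28)
c(K, V) = -V
P(r) = -r/2 (P(r) = -(r + r)/4 = -r/2)
z(E, H) = -28 + H**2 (z(E, H) = H*H - 1*28 = H**2 - 28 = -28 + H**2)
-z(-3, P(O)) = -(-28 + (-1/2*5)**2) = -(-28 + (-5/2)**2) = -(-28 + 25/4) = -1*(-87/4) = 87/4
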